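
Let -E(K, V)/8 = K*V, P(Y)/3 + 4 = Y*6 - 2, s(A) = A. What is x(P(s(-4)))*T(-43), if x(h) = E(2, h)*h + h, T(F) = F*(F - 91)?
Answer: -747273780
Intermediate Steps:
T(F) = F*(-91 + F)
P(Y) = -18 + 18*Y (P(Y) = -12 + 3*(Y*6 - 2) = -12 + 3*(6*Y - 2) = -12 + 3*(-2 + 6*Y) = -12 + (-6 + 18*Y) = -18 + 18*Y)
E(K, V) = -8*K*V
x(h) = h - 16*h² (x(h) = (-8*2*h)*h + h = (-16*h)*h + h = -16*h² + h = h - 16*h²)
x(P(s(-4)))*T(-43) = ((-18 + 18*(-4))*(1 - 16*(-18 + 18*(-4))))*(-43*(-91 - 43)) = ((-18 - 72)*(1 - 16*(-18 - 72)))*(-43*(-134)) = -90*(1 - 16*(-90))*5762 = -90*(1 + 1440)*5762 = -90*1441*5762 = -129690*5762 = -747273780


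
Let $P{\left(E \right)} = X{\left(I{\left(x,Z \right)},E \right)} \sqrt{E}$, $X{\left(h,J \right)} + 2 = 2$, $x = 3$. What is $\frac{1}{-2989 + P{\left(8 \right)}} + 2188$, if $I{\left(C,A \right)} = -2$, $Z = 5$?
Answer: $\frac{6539931}{2989} \approx 2188.0$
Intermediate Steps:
$X{\left(h,J \right)} = 0$ ($X{\left(h,J \right)} = -2 + 2 = 0$)
$P{\left(E \right)} = 0$ ($P{\left(E \right)} = 0 \sqrt{E} = 0$)
$\frac{1}{-2989 + P{\left(8 \right)}} + 2188 = \frac{1}{-2989 + 0} + 2188 = \frac{1}{-2989} + 2188 = - \frac{1}{2989} + 2188 = \frac{6539931}{2989}$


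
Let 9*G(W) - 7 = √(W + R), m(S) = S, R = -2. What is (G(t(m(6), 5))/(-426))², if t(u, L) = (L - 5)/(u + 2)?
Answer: (7 + I*√2)²/14699556 ≈ 3.1974e-6 + 1.3469e-6*I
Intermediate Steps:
t(u, L) = (-5 + L)/(2 + u)
G(W) = 7/9 + √(-2 + W)/9 (G(W) = 7/9 + √(W - 2)/9 = 7/9 + √(-2 + W)/9)
(G(t(m(6), 5))/(-426))² = ((7/9 + √(-2 + (-5 + 5)/(2 + 6))/9)/(-426))² = ((7/9 + √(-2 + 0/8)/9)*(-1/426))² = ((7/9 + √(-2 + (⅛)*0)/9)*(-1/426))² = ((7/9 + √(-2 + 0)/9)*(-1/426))² = ((7/9 + √(-2)/9)*(-1/426))² = ((7/9 + (I*√2)/9)*(-1/426))² = ((7/9 + I*√2/9)*(-1/426))² = (-7/3834 - I*√2/3834)²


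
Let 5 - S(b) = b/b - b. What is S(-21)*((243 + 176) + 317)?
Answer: -12512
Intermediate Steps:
S(b) = 4 + b (S(b) = 5 - (b/b - b) = 5 - (1 - b) = 5 + (-1 + b) = 4 + b)
S(-21)*((243 + 176) + 317) = (4 - 21)*((243 + 176) + 317) = -17*(419 + 317) = -17*736 = -12512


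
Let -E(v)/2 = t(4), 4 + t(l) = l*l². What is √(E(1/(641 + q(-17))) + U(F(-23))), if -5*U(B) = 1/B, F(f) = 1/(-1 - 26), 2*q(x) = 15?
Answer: I*√2865/5 ≈ 10.705*I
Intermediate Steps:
q(x) = 15/2 (q(x) = (½)*15 = 15/2)
t(l) = -4 + l³ (t(l) = -4 + l*l² = -4 + l³)
F(f) = -1/27 (F(f) = 1/(-27) = -1/27)
U(B) = -1/(5*B)
E(v) = -120 (E(v) = -2*(-4 + 4³) = -2*(-4 + 64) = -2*60 = -120)
√(E(1/(641 + q(-17))) + U(F(-23))) = √(-120 - 1/(5*(-1/27))) = √(-120 - ⅕*(-27)) = √(-120 + 27/5) = √(-573/5) = I*√2865/5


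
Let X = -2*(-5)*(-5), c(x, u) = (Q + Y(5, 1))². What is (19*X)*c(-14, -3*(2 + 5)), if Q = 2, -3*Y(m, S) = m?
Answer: -950/9 ≈ -105.56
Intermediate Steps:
Y(m, S) = -m/3
c(x, u) = ⅑ (c(x, u) = (2 - ⅓*5)² = (2 - 5/3)² = (⅓)² = ⅑)
X = -50 (X = 10*(-5) = -50)
(19*X)*c(-14, -3*(2 + 5)) = (19*(-50))*(⅑) = -950*⅑ = -950/9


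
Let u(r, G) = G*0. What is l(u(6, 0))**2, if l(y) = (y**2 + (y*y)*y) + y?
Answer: 0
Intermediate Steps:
u(r, G) = 0
l(y) = y + y**2 + y**3 (l(y) = (y**2 + y**2*y) + y = (y**2 + y**3) + y = y + y**2 + y**3)
l(u(6, 0))**2 = (0*(1 + 0 + 0**2))**2 = (0*(1 + 0 + 0))**2 = (0*1)**2 = 0**2 = 0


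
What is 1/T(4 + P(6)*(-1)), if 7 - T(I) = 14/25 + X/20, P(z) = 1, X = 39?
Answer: 100/449 ≈ 0.22272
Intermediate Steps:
T(I) = 449/100 (T(I) = 7 - (14/25 + 39/20) = 7 - 1*251/100 = 7 - 251/100 = 449/100)
1/T(4 + P(6)*(-1)) = 1/(449/100) = 100/449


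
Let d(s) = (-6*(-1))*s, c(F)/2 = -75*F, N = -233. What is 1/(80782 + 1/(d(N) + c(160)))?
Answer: 25398/2051701235 ≈ 1.2379e-5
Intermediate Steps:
c(F) = -150*F (c(F) = 2*(-75*F) = -150*F)
d(s) = 6*s
1/(80782 + 1/(d(N) + c(160))) = 1/(80782 + 1/(6*(-233) - 150*160)) = 1/(80782 + 1/(-1398 - 24000)) = 1/(80782 + 1/(-25398)) = 1/(80782 - 1/25398) = 1/(2051701235/25398) = 25398/2051701235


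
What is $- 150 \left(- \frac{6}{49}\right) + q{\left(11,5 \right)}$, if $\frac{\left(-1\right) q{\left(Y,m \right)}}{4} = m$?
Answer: $- \frac{80}{49} \approx -1.6327$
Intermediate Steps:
$q{\left(Y,m \right)} = - 4 m$
$- 150 \left(- \frac{6}{49}\right) + q{\left(11,5 \right)} = - 150 \left(- \frac{6}{49}\right) - 20 = - 150 \left(\left(-6\right) \frac{1}{49}\right) - 20 = \left(-150\right) \left(- \frac{6}{49}\right) - 20 = \frac{900}{49} - 20 = - \frac{80}{49}$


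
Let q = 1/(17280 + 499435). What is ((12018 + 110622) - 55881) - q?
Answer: 34495376684/516715 ≈ 66759.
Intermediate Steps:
q = 1/516715 ≈ 1.9353e-6
((12018 + 110622) - 55881) - q = ((12018 + 110622) - 55881) - 1*1/516715 = (122640 - 55881) - 1/516715 = 66759 - 1/516715 = 34495376684/516715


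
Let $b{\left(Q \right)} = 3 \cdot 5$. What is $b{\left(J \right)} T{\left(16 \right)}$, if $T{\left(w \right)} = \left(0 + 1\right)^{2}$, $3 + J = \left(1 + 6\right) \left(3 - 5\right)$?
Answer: $15$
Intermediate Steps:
$J = -17$ ($J = -3 + \left(1 + 6\right) \left(3 - 5\right) = -3 + 7 \left(3 - 5\right) = -3 + 7 \left(-2\right) = -3 - 14 = -17$)
$b{\left(Q \right)} = 15$
$T{\left(w \right)} = 1$ ($T{\left(w \right)} = 1^{2} = 1$)
$b{\left(J \right)} T{\left(16 \right)} = 15 \cdot 1 = 15$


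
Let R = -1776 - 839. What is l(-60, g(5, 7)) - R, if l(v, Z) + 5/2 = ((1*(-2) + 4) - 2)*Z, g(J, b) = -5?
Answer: 5225/2 ≈ 2612.5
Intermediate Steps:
l(v, Z) = -5/2 (l(v, Z) = -5/2 + ((1*(-2) + 4) - 2)*Z = -5/2 + ((-2 + 4) - 2)*Z = -5/2 + (2 - 2)*Z = -5/2 + 0*Z = -5/2 + 0 = -5/2)
R = -2615
l(-60, g(5, 7)) - R = -5/2 - 1*(-2615) = -5/2 + 2615 = 5225/2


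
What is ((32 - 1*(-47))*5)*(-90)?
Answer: -35550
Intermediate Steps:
((32 - 1*(-47))*5)*(-90) = ((32 + 47)*5)*(-90) = (79*5)*(-90) = 395*(-90) = -35550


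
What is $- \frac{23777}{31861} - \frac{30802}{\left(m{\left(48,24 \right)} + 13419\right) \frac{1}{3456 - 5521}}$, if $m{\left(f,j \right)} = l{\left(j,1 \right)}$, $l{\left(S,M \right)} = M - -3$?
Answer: $\frac{2026235749259}{427670203} \approx 4737.8$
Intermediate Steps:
$l{\left(S,M \right)} = 3 + M$ ($l{\left(S,M \right)} = M + 3 = 3 + M$)
$m{\left(f,j \right)} = 4$ ($m{\left(f,j \right)} = 3 + 1 = 4$)
$- \frac{23777}{31861} - \frac{30802}{\left(m{\left(48,24 \right)} + 13419\right) \frac{1}{3456 - 5521}} = - \frac{23777}{31861} - \frac{30802}{\left(4 + 13419\right) \frac{1}{3456 - 5521}} = \left(-23777\right) \frac{1}{31861} - \frac{30802}{13423 \frac{1}{-2065}} = - \frac{23777}{31861} - \frac{30802}{13423 \left(- \frac{1}{2065}\right)} = - \frac{23777}{31861} - \frac{30802}{- \frac{13423}{2065}} = - \frac{23777}{31861} - - \frac{63606130}{13423} = - \frac{23777}{31861} + \frac{63606130}{13423} = \frac{2026235749259}{427670203}$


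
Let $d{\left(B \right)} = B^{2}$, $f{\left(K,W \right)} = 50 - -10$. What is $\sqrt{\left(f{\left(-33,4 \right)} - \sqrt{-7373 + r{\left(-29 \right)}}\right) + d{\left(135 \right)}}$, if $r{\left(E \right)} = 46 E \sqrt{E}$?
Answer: $\sqrt{18285 - \sqrt{-7373 - 1334 i \sqrt{29}}} \approx 135.08 + 0.3479 i$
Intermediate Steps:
$f{\left(K,W \right)} = 60$ ($f{\left(K,W \right)} = 50 + 10 = 60$)
$r{\left(E \right)} = 46 E^{\frac{3}{2}}$
$\sqrt{\left(f{\left(-33,4 \right)} - \sqrt{-7373 + r{\left(-29 \right)}}\right) + d{\left(135 \right)}} = \sqrt{\left(60 - \sqrt{-7373 + 46 \left(-29\right)^{\frac{3}{2}}}\right) + 135^{2}} = \sqrt{\left(60 - \sqrt{-7373 + 46 \left(- 29 i \sqrt{29}\right)}\right) + 18225} = \sqrt{\left(60 - \sqrt{-7373 - 1334 i \sqrt{29}}\right) + 18225} = \sqrt{18285 - \sqrt{-7373 - 1334 i \sqrt{29}}}$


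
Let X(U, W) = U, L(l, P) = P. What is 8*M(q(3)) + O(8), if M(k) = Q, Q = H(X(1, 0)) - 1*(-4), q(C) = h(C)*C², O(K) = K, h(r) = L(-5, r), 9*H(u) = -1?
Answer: 352/9 ≈ 39.111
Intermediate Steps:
H(u) = -⅑ (H(u) = (⅑)*(-1) = -⅑)
h(r) = r
q(C) = C³ (q(C) = C*C² = C³)
Q = 35/9 (Q = -⅑ - 1*(-4) = -⅑ + 4 = 35/9 ≈ 3.8889)
M(k) = 35/9
8*M(q(3)) + O(8) = 8*(35/9) + 8 = 280/9 + 8 = 352/9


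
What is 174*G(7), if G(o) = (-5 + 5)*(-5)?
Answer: 0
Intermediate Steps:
G(o) = 0 (G(o) = 0*(-5) = 0)
174*G(7) = 174*0 = 0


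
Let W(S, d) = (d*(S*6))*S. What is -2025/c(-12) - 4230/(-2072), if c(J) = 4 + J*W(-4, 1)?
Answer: 40410/10619 ≈ 3.8054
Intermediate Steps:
W(S, d) = 6*d*S**2 (W(S, d) = (d*(6*S))*S = (6*S*d)*S = 6*d*S**2)
c(J) = 4 + 96*J (c(J) = 4 + J*(6*1*(-4)**2) = 4 + J*(6*1*16) = 4 + J*96 = 4 + 96*J)
-2025/c(-12) - 4230/(-2072) = -2025/(4 + 96*(-12)) - 4230/(-2072) = -2025/(4 - 1152) - 4230*(-1/2072) = -2025/(-1148) + 2115/1036 = -2025*(-1/1148) + 2115/1036 = 2025/1148 + 2115/1036 = 40410/10619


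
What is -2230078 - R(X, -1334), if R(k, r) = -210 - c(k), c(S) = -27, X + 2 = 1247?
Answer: -2229895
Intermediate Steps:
X = 1245 (X = -2 + 1247 = 1245)
R(k, r) = -183 (R(k, r) = -210 - 1*(-27) = -210 + 27 = -183)
-2230078 - R(X, -1334) = -2230078 - 1*(-183) = -2230078 + 183 = -2229895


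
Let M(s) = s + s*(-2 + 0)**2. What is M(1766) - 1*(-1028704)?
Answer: 1037534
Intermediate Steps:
M(s) = 5*s (M(s) = s + s*(-2)**2 = s + s*4 = s + 4*s = 5*s)
M(1766) - 1*(-1028704) = 5*1766 - 1*(-1028704) = 8830 + 1028704 = 1037534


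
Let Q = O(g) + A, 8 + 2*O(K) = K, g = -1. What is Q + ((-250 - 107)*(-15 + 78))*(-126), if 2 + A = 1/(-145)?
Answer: 821819253/290 ≈ 2.8339e+6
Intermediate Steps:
O(K) = -4 + K/2
A = -291/145 (A = -2 + 1/(-145) = -2 - 1/145 = -291/145 ≈ -2.0069)
Q = -1887/290 (Q = (-4 + (½)*(-1)) - 291/145 = (-4 - ½) - 291/145 = -9/2 - 291/145 = -1887/290 ≈ -6.5069)
Q + ((-250 - 107)*(-15 + 78))*(-126) = -1887/290 + ((-250 - 107)*(-15 + 78))*(-126) = -1887/290 - 357*63*(-126) = -1887/290 - 22491*(-126) = -1887/290 + 2833866 = 821819253/290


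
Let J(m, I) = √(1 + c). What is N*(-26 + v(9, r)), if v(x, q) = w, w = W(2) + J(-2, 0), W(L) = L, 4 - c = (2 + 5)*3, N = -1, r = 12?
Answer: 24 - 4*I ≈ 24.0 - 4.0*I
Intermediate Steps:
c = -17 (c = 4 - (2 + 5)*3 = 4 - 7*3 = 4 - 1*21 = 4 - 21 = -17)
J(m, I) = 4*I (J(m, I) = √(1 - 17) = √(-16) = 4*I)
w = 2 + 4*I ≈ 2.0 + 4.0*I
v(x, q) = 2 + 4*I
N*(-26 + v(9, r)) = -(-26 + (2 + 4*I)) = -(-24 + 4*I) = 24 - 4*I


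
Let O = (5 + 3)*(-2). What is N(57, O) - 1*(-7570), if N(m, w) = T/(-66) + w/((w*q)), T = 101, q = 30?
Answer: 1248803/165 ≈ 7568.5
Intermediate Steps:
O = -16 (O = 8*(-2) = -16)
N(m, w) = -247/165 (N(m, w) = 101/(-66) + w/((w*30)) = 101*(-1/66) + w/((30*w)) = -101/66 + w*(1/(30*w)) = -101/66 + 1/30 = -247/165)
N(57, O) - 1*(-7570) = -247/165 - 1*(-7570) = -247/165 + 7570 = 1248803/165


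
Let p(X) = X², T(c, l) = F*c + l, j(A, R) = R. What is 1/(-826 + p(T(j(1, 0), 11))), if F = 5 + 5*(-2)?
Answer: -1/705 ≈ -0.0014184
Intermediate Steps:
F = -5 (F = 5 - 10 = -5)
T(c, l) = l - 5*c (T(c, l) = -5*c + l = l - 5*c)
1/(-826 + p(T(j(1, 0), 11))) = 1/(-826 + (11 - 5*0)²) = 1/(-826 + (11 + 0)²) = 1/(-826 + 11²) = 1/(-826 + 121) = 1/(-705) = -1/705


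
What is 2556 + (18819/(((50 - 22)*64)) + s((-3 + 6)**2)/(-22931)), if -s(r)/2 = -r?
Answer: 105463557945/41092352 ≈ 2566.5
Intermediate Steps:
s(r) = 2*r (s(r) = -(-2)*r = 2*r)
2556 + (18819/(((50 - 22)*64)) + s((-3 + 6)**2)/(-22931)) = 2556 + (18819/(((50 - 22)*64)) + (2*(-3 + 6)**2)/(-22931)) = 2556 + (18819/((28*64)) + (2*3**2)*(-1/22931)) = 2556 + (18819/1792 + (2*9)*(-1/22931)) = 2556 + (18819*(1/1792) + 18*(-1/22931)) = 2556 + (18819/1792 - 18/22931) = 2556 + 431506233/41092352 = 105463557945/41092352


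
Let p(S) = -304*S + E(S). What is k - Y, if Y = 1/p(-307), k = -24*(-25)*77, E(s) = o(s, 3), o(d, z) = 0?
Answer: 4311753599/93328 ≈ 46200.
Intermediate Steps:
E(s) = 0
k = 46200 (k = 600*77 = 46200)
p(S) = -304*S (p(S) = -304*S + 0 = -304*S)
Y = 1/93328 (Y = 1/(-304*(-307)) = 1/93328 ≈ 1.0715e-5)
k - Y = 46200 - 1*1/93328 = 46200 - 1/93328 = 4311753599/93328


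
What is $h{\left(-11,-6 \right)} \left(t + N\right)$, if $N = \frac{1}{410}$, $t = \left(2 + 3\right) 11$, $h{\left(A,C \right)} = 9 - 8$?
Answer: $\frac{22551}{410} \approx 55.002$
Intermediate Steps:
$h{\left(A,C \right)} = 1$ ($h{\left(A,C \right)} = 9 - 8 = 1$)
$t = 55$ ($t = 5 \cdot 11 = 55$)
$N = \frac{1}{410} \approx 0.002439$
$h{\left(-11,-6 \right)} \left(t + N\right) = 1 \left(55 + \frac{1}{410}\right) = 1 \cdot \frac{22551}{410} = \frac{22551}{410}$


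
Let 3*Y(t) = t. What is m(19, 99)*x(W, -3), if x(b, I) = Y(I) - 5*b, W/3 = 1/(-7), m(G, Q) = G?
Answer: 152/7 ≈ 21.714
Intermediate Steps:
Y(t) = t/3
W = -3/7 (W = 3/(-7) = 3*(-⅐) = -3/7 ≈ -0.42857)
x(b, I) = -5*b + I/3 (x(b, I) = I/3 - 5*b = -5*b + I/3)
m(19, 99)*x(W, -3) = 19*(-5*(-3/7) + (⅓)*(-3)) = 19*(15/7 - 1) = 19*(8/7) = 152/7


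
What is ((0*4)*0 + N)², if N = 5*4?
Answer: 400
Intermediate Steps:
N = 20
((0*4)*0 + N)² = ((0*4)*0 + 20)² = (0*0 + 20)² = (0 + 20)² = 20² = 400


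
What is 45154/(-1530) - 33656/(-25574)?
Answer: -275818679/9782055 ≈ -28.196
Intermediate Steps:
45154/(-1530) - 33656/(-25574) = 45154*(-1/1530) - 33656*(-1/25574) = -22577/765 + 16828/12787 = -275818679/9782055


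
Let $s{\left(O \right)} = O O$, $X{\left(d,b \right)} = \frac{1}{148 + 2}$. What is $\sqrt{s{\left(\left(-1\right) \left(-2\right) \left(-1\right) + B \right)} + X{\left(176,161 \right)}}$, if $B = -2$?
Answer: $\frac{49 \sqrt{6}}{30} \approx 4.0008$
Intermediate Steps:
$X{\left(d,b \right)} = \frac{1}{150}$
$s{\left(O \right)} = O^{2}$
$\sqrt{s{\left(\left(-1\right) \left(-2\right) \left(-1\right) + B \right)} + X{\left(176,161 \right)}} = \sqrt{\left(\left(-1\right) \left(-2\right) \left(-1\right) - 2\right)^{2} + \frac{1}{150}} = \sqrt{\left(2 \left(-1\right) - 2\right)^{2} + \frac{1}{150}} = \sqrt{\left(-2 - 2\right)^{2} + \frac{1}{150}} = \sqrt{\left(-4\right)^{2} + \frac{1}{150}} = \sqrt{16 + \frac{1}{150}} = \sqrt{\frac{2401}{150}} = \frac{49 \sqrt{6}}{30}$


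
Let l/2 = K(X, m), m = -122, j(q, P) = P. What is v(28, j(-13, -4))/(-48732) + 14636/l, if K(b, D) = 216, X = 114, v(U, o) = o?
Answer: 14859235/438588 ≈ 33.880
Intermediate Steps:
l = 432 (l = 2*216 = 432)
v(28, j(-13, -4))/(-48732) + 14636/l = -4/(-48732) + 14636/432 = -4*(-1/48732) + 14636*(1/432) = 1/12183 + 3659/108 = 14859235/438588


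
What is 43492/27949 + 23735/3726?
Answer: 825420707/104137974 ≈ 7.9262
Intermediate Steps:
43492/27949 + 23735/3726 = 825420707/104137974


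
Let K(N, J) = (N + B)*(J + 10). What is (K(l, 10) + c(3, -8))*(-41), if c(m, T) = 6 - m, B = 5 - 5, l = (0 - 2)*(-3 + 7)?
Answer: 6437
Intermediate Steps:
l = -8 (l = -2*4 = -8)
B = 0
K(N, J) = N*(10 + J) (K(N, J) = (N + 0)*(J + 10) = N*(10 + J))
(K(l, 10) + c(3, -8))*(-41) = (-8*(10 + 10) + (6 - 1*3))*(-41) = (-8*20 + (6 - 3))*(-41) = (-160 + 3)*(-41) = -157*(-41) = 6437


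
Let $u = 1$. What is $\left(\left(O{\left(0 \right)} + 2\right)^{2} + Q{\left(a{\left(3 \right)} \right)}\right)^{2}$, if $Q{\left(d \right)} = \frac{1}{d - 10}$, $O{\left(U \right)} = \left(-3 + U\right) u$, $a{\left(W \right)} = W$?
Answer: $\frac{36}{49} \approx 0.73469$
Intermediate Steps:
$O{\left(U \right)} = -3 + U$ ($O{\left(U \right)} = \left(-3 + U\right) 1 = -3 + U$)
$Q{\left(d \right)} = \frac{1}{-10 + d}$
$\left(\left(O{\left(0 \right)} + 2\right)^{2} + Q{\left(a{\left(3 \right)} \right)}\right)^{2} = \left(\left(\left(-3 + 0\right) + 2\right)^{2} + \frac{1}{-10 + 3}\right)^{2} = \left(\left(-3 + 2\right)^{2} + \frac{1}{-7}\right)^{2} = \left(\left(-1\right)^{2} - \frac{1}{7}\right)^{2} = \left(1 - \frac{1}{7}\right)^{2} = \left(\frac{6}{7}\right)^{2} = \frac{36}{49}$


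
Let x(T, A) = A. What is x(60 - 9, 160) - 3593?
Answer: -3433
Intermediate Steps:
x(60 - 9, 160) - 3593 = 160 - 3593 = -3433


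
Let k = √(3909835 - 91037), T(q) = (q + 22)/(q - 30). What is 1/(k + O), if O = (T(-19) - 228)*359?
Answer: -196579425/16085570896627 - 2401*√3818798/16085570896627 ≈ -1.2513e-5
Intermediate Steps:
T(q) = (22 + q)/(-30 + q)
k = √3818798 ≈ 1954.2
O = -4011825/49 (O = ((22 - 19)/(-30 - 19) - 228)*359 = (3/(-49) - 228)*359 = (-1/49*3 - 228)*359 = (-3/49 - 228)*359 = -11175/49*359 = -4011825/49 ≈ -81874.)
1/(k + O) = 1/(√3818798 - 4011825/49) = 1/(-4011825/49 + √3818798)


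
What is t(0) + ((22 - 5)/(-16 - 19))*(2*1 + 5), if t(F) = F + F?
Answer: -17/5 ≈ -3.4000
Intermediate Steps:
t(F) = 2*F
t(0) + ((22 - 5)/(-16 - 19))*(2*1 + 5) = 2*0 + ((22 - 5)/(-16 - 19))*(2*1 + 5) = 0 + (17/(-35))*(2 + 5) = 0 + (17*(-1/35))*7 = 0 - 17/35*7 = 0 - 17/5 = -17/5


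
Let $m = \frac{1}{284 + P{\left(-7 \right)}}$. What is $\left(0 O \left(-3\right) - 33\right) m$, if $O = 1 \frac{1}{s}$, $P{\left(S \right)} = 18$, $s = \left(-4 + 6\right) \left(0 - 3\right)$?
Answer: $- \frac{33}{302} \approx -0.10927$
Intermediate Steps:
$s = -6$ ($s = 2 \left(-3\right) = -6$)
$O = - \frac{1}{6}$ ($O = 1 \frac{1}{-6} = 1 \left(- \frac{1}{6}\right) = - \frac{1}{6} \approx -0.16667$)
$m = \frac{1}{302}$ ($m = \frac{1}{284 + 18} = \frac{1}{302} \approx 0.0033113$)
$\left(0 O \left(-3\right) - 33\right) m = \left(0 \left(- \frac{1}{6}\right) \left(-3\right) - 33\right) \frac{1}{302} = \left(0 \left(-3\right) - 33\right) \frac{1}{302} = \left(0 - 33\right) \frac{1}{302} = \left(-33\right) \frac{1}{302} = - \frac{33}{302}$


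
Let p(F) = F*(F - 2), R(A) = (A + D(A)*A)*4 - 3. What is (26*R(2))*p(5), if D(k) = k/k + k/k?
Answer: 8190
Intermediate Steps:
D(k) = 2 (D(k) = 1 + 1 = 2)
R(A) = -3 + 12*A (R(A) = (A + 2*A)*4 - 3 = (3*A)*4 - 3 = 12*A - 3 = -3 + 12*A)
p(F) = F*(-2 + F)
(26*R(2))*p(5) = (26*(-3 + 12*2))*(5*(-2 + 5)) = (26*(-3 + 24))*(5*3) = (26*21)*15 = 546*15 = 8190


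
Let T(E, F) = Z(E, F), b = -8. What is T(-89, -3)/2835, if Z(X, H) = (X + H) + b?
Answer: -20/567 ≈ -0.035273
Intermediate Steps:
Z(X, H) = -8 + H + X (Z(X, H) = (X + H) - 8 = (H + X) - 8 = -8 + H + X)
T(E, F) = -8 + E + F (T(E, F) = -8 + F + E = -8 + E + F)
T(-89, -3)/2835 = (-8 - 89 - 3)/2835 = -100*1/2835 = -20/567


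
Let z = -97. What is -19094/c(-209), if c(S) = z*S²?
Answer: 19094/4237057 ≈ 0.0045064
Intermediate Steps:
c(S) = -97*S²
-19094/c(-209) = -19094/((-97*(-209)²)) = -19094/((-97*43681)) = -19094/(-4237057) = -19094*(-1/4237057) = 19094/4237057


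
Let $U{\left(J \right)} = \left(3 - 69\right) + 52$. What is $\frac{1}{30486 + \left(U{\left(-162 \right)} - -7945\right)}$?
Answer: $\frac{1}{38417} \approx 2.603 \cdot 10^{-5}$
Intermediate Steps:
$U{\left(J \right)} = -14$ ($U{\left(J \right)} = -66 + 52 = -14$)
$\frac{1}{30486 + \left(U{\left(-162 \right)} - -7945\right)} = \frac{1}{30486 - -7931} = \frac{1}{30486 + \left(-14 + 7945\right)} = \frac{1}{30486 + 7931} = \frac{1}{38417}$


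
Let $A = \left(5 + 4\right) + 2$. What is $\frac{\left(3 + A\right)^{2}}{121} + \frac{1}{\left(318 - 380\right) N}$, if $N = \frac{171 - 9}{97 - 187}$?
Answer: $\frac{109973}{67518} \approx 1.6288$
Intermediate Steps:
$N = - \frac{9}{5}$ ($N = \frac{162}{-90} = 162 \left(- \frac{1}{90}\right) = - \frac{9}{5} \approx -1.8$)
$A = 11$ ($A = 9 + 2 = 11$)
$\frac{\left(3 + A\right)^{2}}{121} + \frac{1}{\left(318 - 380\right) N} = \frac{\left(3 + 11\right)^{2}}{121} + \frac{1}{\left(318 - 380\right) \left(- \frac{9}{5}\right)} = 14^{2} \cdot \frac{1}{121} + \frac{1}{-62} \left(- \frac{5}{9}\right) = 196 \cdot \frac{1}{121} - - \frac{5}{558} = \frac{196}{121} + \frac{5}{558} = \frac{109973}{67518}$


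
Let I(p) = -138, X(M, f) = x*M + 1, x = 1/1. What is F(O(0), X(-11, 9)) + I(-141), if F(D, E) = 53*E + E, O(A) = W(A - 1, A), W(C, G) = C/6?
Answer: -678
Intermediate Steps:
W(C, G) = C/6 (W(C, G) = C*(⅙) = C/6)
x = 1
O(A) = -⅙ + A/6 (O(A) = (A - 1)/6 = (-1 + A)/6 = -⅙ + A/6)
X(M, f) = 1 + M (X(M, f) = 1*M + 1 = M + 1 = 1 + M)
F(D, E) = 54*E
F(O(0), X(-11, 9)) + I(-141) = 54*(1 - 11) - 138 = 54*(-10) - 138 = -540 - 138 = -678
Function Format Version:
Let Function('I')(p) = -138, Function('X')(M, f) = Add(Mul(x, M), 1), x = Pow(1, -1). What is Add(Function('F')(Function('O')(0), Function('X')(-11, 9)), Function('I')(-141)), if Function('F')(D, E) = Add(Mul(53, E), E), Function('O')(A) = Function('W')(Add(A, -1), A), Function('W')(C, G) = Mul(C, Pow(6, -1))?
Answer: -678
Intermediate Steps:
Function('W')(C, G) = Mul(Rational(1, 6), C) (Function('W')(C, G) = Mul(C, Rational(1, 6)) = Mul(Rational(1, 6), C))
x = 1
Function('O')(A) = Add(Rational(-1, 6), Mul(Rational(1, 6), A)) (Function('O')(A) = Mul(Rational(1, 6), Add(A, -1)) = Mul(Rational(1, 6), Add(-1, A)) = Add(Rational(-1, 6), Mul(Rational(1, 6), A)))
Function('X')(M, f) = Add(1, M) (Function('X')(M, f) = Add(Mul(1, M), 1) = Add(M, 1) = Add(1, M))
Function('F')(D, E) = Mul(54, E)
Add(Function('F')(Function('O')(0), Function('X')(-11, 9)), Function('I')(-141)) = Add(Mul(54, Add(1, -11)), -138) = Add(Mul(54, -10), -138) = Add(-540, -138) = -678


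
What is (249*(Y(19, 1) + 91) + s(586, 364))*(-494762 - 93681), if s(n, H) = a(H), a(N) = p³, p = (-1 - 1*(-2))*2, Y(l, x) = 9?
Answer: -14656938244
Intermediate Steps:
p = 2 (p = (-1 + 2)*2 = 1*2 = 2)
a(N) = 8 (a(N) = 2³ = 8)
s(n, H) = 8
(249*(Y(19, 1) + 91) + s(586, 364))*(-494762 - 93681) = (249*(9 + 91) + 8)*(-494762 - 93681) = (249*100 + 8)*(-588443) = (24900 + 8)*(-588443) = 24908*(-588443) = -14656938244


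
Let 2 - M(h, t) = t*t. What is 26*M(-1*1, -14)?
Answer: -5044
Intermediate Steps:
M(h, t) = 2 - t² (M(h, t) = 2 - t*t = 2 - t²)
26*M(-1*1, -14) = 26*(2 - 1*(-14)²) = 26*(2 - 1*196) = 26*(2 - 196) = 26*(-194) = -5044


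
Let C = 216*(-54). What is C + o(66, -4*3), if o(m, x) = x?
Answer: -11676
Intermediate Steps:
C = -11664
C + o(66, -4*3) = -11664 - 4*3 = -11664 - 12 = -11676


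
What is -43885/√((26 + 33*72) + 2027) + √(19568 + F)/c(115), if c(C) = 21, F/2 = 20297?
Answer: -43885*√4429/4429 + √60162/21 ≈ -647.74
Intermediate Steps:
F = 40594 (F = 2*20297 = 40594)
-43885/√((26 + 33*72) + 2027) + √(19568 + F)/c(115) = -43885/√((26 + 33*72) + 2027) + √(19568 + 40594)/21 = -43885/√((26 + 2376) + 2027) + √60162*(1/21) = -43885/√(2402 + 2027) + √60162/21 = -43885*√4429/4429 + √60162/21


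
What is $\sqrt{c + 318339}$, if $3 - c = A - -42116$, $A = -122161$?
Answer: $\sqrt{398387} \approx 631.18$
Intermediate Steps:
$c = 80048$ ($c = 3 - \left(-122161 - -42116\right) = 3 - \left(-122161 + 42116\right) = 3 - -80045 = 3 + 80045 = 80048$)
$\sqrt{c + 318339} = \sqrt{80048 + 318339} = \sqrt{398387}$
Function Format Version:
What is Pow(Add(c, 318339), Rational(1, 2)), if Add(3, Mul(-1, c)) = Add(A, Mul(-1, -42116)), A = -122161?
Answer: Pow(398387, Rational(1, 2)) ≈ 631.18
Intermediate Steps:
c = 80048 (c = Add(3, Mul(-1, Add(-122161, Mul(-1, -42116)))) = Add(3, Mul(-1, Add(-122161, 42116))) = Add(3, Mul(-1, -80045)) = Add(3, 80045) = 80048)
Pow(Add(c, 318339), Rational(1, 2)) = Pow(Add(80048, 318339), Rational(1, 2)) = Pow(398387, Rational(1, 2))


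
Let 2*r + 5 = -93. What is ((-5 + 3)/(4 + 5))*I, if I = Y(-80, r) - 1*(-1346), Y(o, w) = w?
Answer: -2594/9 ≈ -288.22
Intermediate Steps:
r = -49 (r = -5/2 + (1/2)*(-93) = -5/2 - 93/2 = -49)
I = 1297 (I = -49 - 1*(-1346) = -49 + 1346 = 1297)
((-5 + 3)/(4 + 5))*I = ((-5 + 3)/(4 + 5))*1297 = -2/9*1297 = -2594/9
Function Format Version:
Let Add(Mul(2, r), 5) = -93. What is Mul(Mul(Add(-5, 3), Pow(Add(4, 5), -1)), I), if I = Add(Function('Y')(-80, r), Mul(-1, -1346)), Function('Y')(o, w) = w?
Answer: Rational(-2594, 9) ≈ -288.22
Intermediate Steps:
r = -49 (r = Add(Rational(-5, 2), Mul(Rational(1, 2), -93)) = Add(Rational(-5, 2), Rational(-93, 2)) = -49)
I = 1297 (I = Add(-49, Mul(-1, -1346)) = Add(-49, 1346) = 1297)
Mul(Mul(Add(-5, 3), Pow(Add(4, 5), -1)), I) = Mul(Mul(Add(-5, 3), Pow(Add(4, 5), -1)), 1297) = Mul(Mul(-2, Pow(9, -1)), 1297) = Mul(Mul(-2, Rational(1, 9)), 1297) = Mul(Rational(-2, 9), 1297) = Rational(-2594, 9)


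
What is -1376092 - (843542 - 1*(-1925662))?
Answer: -4145296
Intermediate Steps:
-1376092 - (843542 - 1*(-1925662)) = -1376092 - (843542 + 1925662) = -1376092 - 1*2769204 = -1376092 - 2769204 = -4145296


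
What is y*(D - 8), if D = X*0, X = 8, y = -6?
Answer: 48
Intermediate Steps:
D = 0 (D = 8*0 = 0)
y*(D - 8) = -6*(0 - 8) = -6*(-8) = 48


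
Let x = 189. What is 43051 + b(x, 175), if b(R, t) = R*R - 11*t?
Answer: 76847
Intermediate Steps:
b(R, t) = R² - 11*t
43051 + b(x, 175) = 43051 + (189² - 11*175) = 43051 + (35721 - 1925) = 43051 + 33796 = 76847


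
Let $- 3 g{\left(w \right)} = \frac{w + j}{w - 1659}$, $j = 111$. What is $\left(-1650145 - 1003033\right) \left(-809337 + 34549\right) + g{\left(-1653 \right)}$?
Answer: $\frac{3404157188692927}{1656} \approx 2.0556 \cdot 10^{12}$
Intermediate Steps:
$g{\left(w \right)} = - \frac{111 + w}{3 \left(-1659 + w\right)}$ ($g{\left(w \right)} = - \frac{\left(w + 111\right) \frac{1}{w - 1659}}{3} = - \frac{\left(111 + w\right) \frac{1}{-1659 + w}}{3} = - \frac{\frac{1}{-1659 + w} \left(111 + w\right)}{3} = - \frac{111 + w}{3 \left(-1659 + w\right)}$)
$\left(-1650145 - 1003033\right) \left(-809337 + 34549\right) + g{\left(-1653 \right)} = \left(-1650145 - 1003033\right) \left(-809337 + 34549\right) + \frac{-111 - -1653}{3 \left(-1659 - 1653\right)} = \left(-2653178\right) \left(-774788\right) + \frac{-111 + 1653}{3 \left(-3312\right)} = 2055650476264 + \frac{1}{3} \left(- \frac{1}{3312}\right) 1542 = 2055650476264 - \frac{257}{1656} = \frac{3404157188692927}{1656}$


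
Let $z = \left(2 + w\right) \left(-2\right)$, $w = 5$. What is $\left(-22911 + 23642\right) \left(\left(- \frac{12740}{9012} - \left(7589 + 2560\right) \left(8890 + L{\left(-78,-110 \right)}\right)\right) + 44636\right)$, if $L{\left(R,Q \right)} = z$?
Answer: $- \frac{148287271704619}{2253} \approx -6.5818 \cdot 10^{10}$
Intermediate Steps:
$z = -14$ ($z = \left(2 + 5\right) \left(-2\right) = 7 \left(-2\right) = -14$)
$L{\left(R,Q \right)} = -14$
$\left(-22911 + 23642\right) \left(\left(- \frac{12740}{9012} - \left(7589 + 2560\right) \left(8890 + L{\left(-78,-110 \right)}\right)\right) + 44636\right) = \left(-22911 + 23642\right) \left(\left(- \frac{12740}{9012} - \left(7589 + 2560\right) \left(8890 - 14\right)\right) + 44636\right) = 731 \left(\left(\left(-12740\right) \frac{1}{9012} - 10149 \cdot 8876\right) + 44636\right) = 731 \left(\left(- \frac{3185}{2253} - 90082524\right) + 44636\right) = 731 \left(- \frac{202955929757}{2253} + 44636\right) = 731 \left(- \frac{202855364849}{2253}\right) = - \frac{148287271704619}{2253}$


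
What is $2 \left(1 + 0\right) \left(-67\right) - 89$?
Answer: $-223$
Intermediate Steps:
$2 \left(1 + 0\right) \left(-67\right) - 89 = 2 \cdot 1 \left(-67\right) - 89 = 2 \left(-67\right) - 89 = -134 - 89 = -223$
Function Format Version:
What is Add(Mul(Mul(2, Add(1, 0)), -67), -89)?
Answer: -223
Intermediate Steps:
Add(Mul(Mul(2, Add(1, 0)), -67), -89) = Add(Mul(Mul(2, 1), -67), -89) = Add(Mul(2, -67), -89) = Add(-134, -89) = -223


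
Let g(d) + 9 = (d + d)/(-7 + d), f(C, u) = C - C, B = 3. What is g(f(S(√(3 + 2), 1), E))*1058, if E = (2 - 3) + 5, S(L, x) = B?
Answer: -9522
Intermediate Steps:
S(L, x) = 3
E = 4 (E = -1 + 5 = 4)
f(C, u) = 0
g(d) = -9 + 2*d/(-7 + d) (g(d) = -9 + (d + d)/(-7 + d) = -9 + (2*d)/(-7 + d) = -9 + 2*d/(-7 + d))
g(f(S(√(3 + 2), 1), E))*1058 = (7*(9 - 1*0)/(-7 + 0))*1058 = (7*(9 + 0)/(-7))*1058 = (7*(-⅐)*9)*1058 = -9*1058 = -9522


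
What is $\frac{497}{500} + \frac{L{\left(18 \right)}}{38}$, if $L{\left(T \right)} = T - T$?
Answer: $\frac{497}{500} \approx 0.994$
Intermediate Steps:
$L{\left(T \right)} = 0$
$\frac{497}{500} + \frac{L{\left(18 \right)}}{38} = \frac{497}{500} + \frac{0}{38} = 497 \cdot \frac{1}{500} + 0 \cdot \frac{1}{38} = \frac{497}{500} + 0 = \frac{497}{500}$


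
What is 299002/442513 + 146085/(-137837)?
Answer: -23430972931/60994664381 ≈ -0.38415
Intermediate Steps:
299002/442513 + 146085/(-137837) = 299002*(1/442513) + 146085*(-1/137837) = 299002/442513 - 146085/137837 = -23430972931/60994664381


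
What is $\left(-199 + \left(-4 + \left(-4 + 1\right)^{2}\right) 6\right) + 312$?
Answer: $143$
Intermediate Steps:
$\left(-199 + \left(-4 + \left(-4 + 1\right)^{2}\right) 6\right) + 312 = \left(-199 + \left(-4 + \left(-3\right)^{2}\right) 6\right) + 312 = \left(-199 + \left(-4 + 9\right) 6\right) + 312 = \left(-199 + 5 \cdot 6\right) + 312 = \left(-199 + 30\right) + 312 = -169 + 312 = 143$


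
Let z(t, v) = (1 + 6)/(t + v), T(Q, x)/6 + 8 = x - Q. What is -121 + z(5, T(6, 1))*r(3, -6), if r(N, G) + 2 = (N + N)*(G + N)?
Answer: -8693/73 ≈ -119.08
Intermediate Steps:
T(Q, x) = -48 - 6*Q + 6*x (T(Q, x) = -48 + 6*(x - Q) = -48 + (-6*Q + 6*x) = -48 - 6*Q + 6*x)
r(N, G) = -2 + 2*N*(G + N) (r(N, G) = -2 + (N + N)*(G + N) = -2 + (2*N)*(G + N) = -2 + 2*N*(G + N))
z(t, v) = 7/(t + v)
-121 + z(5, T(6, 1))*r(3, -6) = -121 + (7/(5 + (-48 - 6*6 + 6*1)))*(-2 + 2*3² + 2*(-6)*3) = -121 + (7/(5 + (-48 - 36 + 6)))*(-2 + 2*9 - 36) = -121 + (7/(5 - 78))*(-2 + 18 - 36) = -121 + (7/(-73))*(-20) = -121 + (7*(-1/73))*(-20) = -121 - 7/73*(-20) = -121 + 140/73 = -8693/73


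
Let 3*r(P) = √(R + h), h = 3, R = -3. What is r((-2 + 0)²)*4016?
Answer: 0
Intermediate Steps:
r(P) = 0 (r(P) = √(-3 + 3)/3 = √0/3 = (⅓)*0 = 0)
r((-2 + 0)²)*4016 = 0*4016 = 0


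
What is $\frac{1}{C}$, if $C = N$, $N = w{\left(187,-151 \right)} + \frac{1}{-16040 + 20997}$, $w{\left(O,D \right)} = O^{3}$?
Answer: $\frac{4957}{32414829272} \approx 1.5292 \cdot 10^{-7}$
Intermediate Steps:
$N = \frac{32414829272}{4957}$ ($N = 187^{3} + \frac{1}{-16040 + 20997} = 6539203 + \frac{1}{4957} = \frac{32414829272}{4957} \approx 6.5392 \cdot 10^{6}$)
$C = \frac{32414829272}{4957} \approx 6.5392 \cdot 10^{6}$
$\frac{1}{C} = \frac{1}{\frac{32414829272}{4957}} = \frac{4957}{32414829272}$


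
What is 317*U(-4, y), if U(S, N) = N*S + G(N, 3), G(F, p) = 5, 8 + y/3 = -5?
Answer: 51037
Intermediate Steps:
y = -39 (y = -24 + 3*(-5) = -24 - 15 = -39)
U(S, N) = 5 + N*S (U(S, N) = N*S + 5 = 5 + N*S)
317*U(-4, y) = 317*(5 - 39*(-4)) = 317*(5 + 156) = 317*161 = 51037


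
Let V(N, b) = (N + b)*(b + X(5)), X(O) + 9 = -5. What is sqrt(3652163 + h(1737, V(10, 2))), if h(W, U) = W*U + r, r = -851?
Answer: 4*sqrt(212574) ≈ 1844.2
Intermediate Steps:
X(O) = -14 (X(O) = -9 - 5 = -14)
V(N, b) = (-14 + b)*(N + b) (V(N, b) = (N + b)*(b - 14) = (N + b)*(-14 + b) = (-14 + b)*(N + b))
h(W, U) = -851 + U*W (h(W, U) = W*U - 851 = U*W - 851 = -851 + U*W)
sqrt(3652163 + h(1737, V(10, 2))) = sqrt(3652163 + (-851 + (2**2 - 14*10 - 14*2 + 10*2)*1737)) = sqrt(3652163 + (-851 + (4 - 140 - 28 + 20)*1737)) = sqrt(3652163 + (-851 - 144*1737)) = sqrt(3652163 + (-851 - 250128)) = sqrt(3652163 - 250979) = sqrt(3401184) = 4*sqrt(212574)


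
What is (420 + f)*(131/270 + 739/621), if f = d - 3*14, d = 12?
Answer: 135239/207 ≈ 653.33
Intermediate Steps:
f = -30 (f = 12 - 3*14 = 12 - 42 = -30)
(420 + f)*(131/270 + 739/621) = (420 - 30)*(131/270 + 739/621) = 390*(131*(1/270) + 739*(1/621)) = 390*(131/270 + 739/621) = 390*(10403/6210) = 135239/207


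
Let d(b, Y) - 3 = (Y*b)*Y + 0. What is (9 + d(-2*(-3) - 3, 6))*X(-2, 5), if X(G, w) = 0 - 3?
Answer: -360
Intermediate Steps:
X(G, w) = -3
d(b, Y) = 3 + b*Y² (d(b, Y) = 3 + ((Y*b)*Y + 0) = 3 + (b*Y² + 0) = 3 + b*Y²)
(9 + d(-2*(-3) - 3, 6))*X(-2, 5) = (9 + (3 + (-2*(-3) - 3)*6²))*(-3) = (9 + (3 + (6 - 3)*36))*(-3) = (9 + (3 + 3*36))*(-3) = (9 + (3 + 108))*(-3) = (9 + 111)*(-3) = 120*(-3) = -360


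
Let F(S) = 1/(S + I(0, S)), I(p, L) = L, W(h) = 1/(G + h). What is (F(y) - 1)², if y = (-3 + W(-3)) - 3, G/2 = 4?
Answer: 3969/3364 ≈ 1.1798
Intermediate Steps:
G = 8 (G = 2*4 = 8)
W(h) = 1/(8 + h)
y = -29/5 (y = (-3 + 1/(8 - 3)) - 3 = (-3 + 1/5) - 3 = (-3 + ⅕) - 3 = -14/5 - 3 = -29/5 ≈ -5.8000)
F(S) = 1/(2*S) (F(S) = 1/(S + S) = 1/(2*S))
(F(y) - 1)² = (1/(2*(-29/5)) - 1)² = ((½)*(-5/29) - 1)² = (-5/58 - 1)² = (-63/58)² = 3969/3364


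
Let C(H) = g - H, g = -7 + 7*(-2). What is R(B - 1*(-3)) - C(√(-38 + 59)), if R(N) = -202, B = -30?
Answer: -181 + √21 ≈ -176.42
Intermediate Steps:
g = -21 (g = -7 - 14 = -21)
C(H) = -21 - H
R(B - 1*(-3)) - C(√(-38 + 59)) = -202 - (-21 - √(-38 + 59)) = -202 - (-21 - √21) = -202 + (21 + √21) = -181 + √21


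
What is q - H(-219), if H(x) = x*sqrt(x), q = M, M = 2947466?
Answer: 2947466 + 219*I*sqrt(219) ≈ 2.9475e+6 + 3240.9*I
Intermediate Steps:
q = 2947466
H(x) = x**(3/2)
q - H(-219) = 2947466 - (-219)**(3/2) = 2947466 - (-219)*I*sqrt(219) = 2947466 + 219*I*sqrt(219)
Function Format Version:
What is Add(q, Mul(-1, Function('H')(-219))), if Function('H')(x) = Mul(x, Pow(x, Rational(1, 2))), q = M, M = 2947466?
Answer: Add(2947466, Mul(219, I, Pow(219, Rational(1, 2)))) ≈ Add(2.9475e+6, Mul(3240.9, I))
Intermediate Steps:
q = 2947466
Function('H')(x) = Pow(x, Rational(3, 2))
Add(q, Mul(-1, Function('H')(-219))) = Add(2947466, Mul(-1, Pow(-219, Rational(3, 2)))) = Add(2947466, Mul(-1, Mul(-219, I, Pow(219, Rational(1, 2))))) = Add(2947466, Mul(219, I, Pow(219, Rational(1, 2))))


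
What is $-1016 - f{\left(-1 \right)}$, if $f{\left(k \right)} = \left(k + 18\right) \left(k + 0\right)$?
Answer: $-999$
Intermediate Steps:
$f{\left(k \right)} = k \left(18 + k\right)$ ($f{\left(k \right)} = \left(18 + k\right) k = k \left(18 + k\right)$)
$-1016 - f{\left(-1 \right)} = -1016 - - (18 - 1) = -1016 - \left(-1\right) 17 = -1016 - -17 = -1016 + 17 = -999$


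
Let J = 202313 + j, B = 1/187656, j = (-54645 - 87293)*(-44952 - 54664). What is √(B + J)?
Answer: √124479808888827802578/93828 ≈ 1.1891e+5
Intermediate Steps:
j = 14139295808 (j = -141938*(-99616) = 14139295808)
B = 1/187656 ≈ 5.3289e-6
J = 14139498121 (J = 202313 + 14139295808 = 14139498121)
√(B + J) = √(1/187656 + 14139498121) = √(2653361659394377/187656) = √124479808888827802578/93828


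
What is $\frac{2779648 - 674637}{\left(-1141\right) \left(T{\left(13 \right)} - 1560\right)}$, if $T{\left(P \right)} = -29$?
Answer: $\frac{2105011}{1813049} \approx 1.161$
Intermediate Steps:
$\frac{2779648 - 674637}{\left(-1141\right) \left(T{\left(13 \right)} - 1560\right)} = \frac{2779648 - 674637}{\left(-1141\right) \left(-29 - 1560\right)} = \frac{2779648 - 674637}{\left(-1141\right) \left(-1589\right)} = \frac{2105011}{1813049}$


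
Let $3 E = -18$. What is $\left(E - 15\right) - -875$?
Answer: $854$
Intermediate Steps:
$E = -6$ ($E = \frac{1}{3} \left(-18\right) = -6$)
$\left(E - 15\right) - -875 = \left(-6 - 15\right) - -875 = \left(-6 - 15\right) + 875 = -21 + 875 = 854$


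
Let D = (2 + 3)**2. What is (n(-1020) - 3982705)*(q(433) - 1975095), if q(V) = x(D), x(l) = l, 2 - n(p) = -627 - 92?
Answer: 7864697138880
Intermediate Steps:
n(p) = 721 (n(p) = 2 - (-627 - 92) = 2 - 1*(-719) = 2 + 719 = 721)
D = 25 (D = 5**2 = 25)
q(V) = 25
(n(-1020) - 3982705)*(q(433) - 1975095) = (721 - 3982705)*(25 - 1975095) = -3981984*(-1975070) = 7864697138880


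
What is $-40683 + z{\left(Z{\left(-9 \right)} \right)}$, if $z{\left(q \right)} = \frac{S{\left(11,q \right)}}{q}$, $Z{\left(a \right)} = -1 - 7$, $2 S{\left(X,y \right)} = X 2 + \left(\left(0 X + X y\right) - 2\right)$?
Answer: $- \frac{162715}{4} \approx -40679.0$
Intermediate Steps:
$S{\left(X,y \right)} = -1 + X + \frac{X y}{2}$ ($S{\left(X,y \right)} = \frac{X 2 + \left(\left(0 X + X y\right) - 2\right)}{2} = \frac{2 X + \left(\left(0 + X y\right) - 2\right)}{2} = \frac{2 X + \left(X y - 2\right)}{2} = \frac{2 X + \left(-2 + X y\right)}{2} = \frac{-2 + 2 X + X y}{2} = -1 + X + \frac{X y}{2}$)
$Z{\left(a \right)} = -8$ ($Z{\left(a \right)} = -1 - 7 = -8$)
$z{\left(q \right)} = \frac{10 + \frac{11 q}{2}}{q}$ ($z{\left(q \right)} = \frac{-1 + 11 + \frac{1}{2} \cdot 11 q}{q} = \frac{-1 + 11 + \frac{11 q}{2}}{q} = \frac{10 + \frac{11 q}{2}}{q}$)
$-40683 + z{\left(Z{\left(-9 \right)} \right)} = -40683 + \left(\frac{11}{2} + \frac{10}{-8}\right) = -40683 + \left(\frac{11}{2} + 10 \left(- \frac{1}{8}\right)\right) = -40683 + \left(\frac{11}{2} - \frac{5}{4}\right) = -40683 + \frac{17}{4} = - \frac{162715}{4}$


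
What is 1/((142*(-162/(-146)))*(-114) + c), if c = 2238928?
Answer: 73/162130516 ≈ 4.5025e-7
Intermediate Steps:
1/((142*(-162/(-146)))*(-114) + c) = 1/((142*(-162/(-146)))*(-114) + 2238928) = 1/((142*(-162*(-1/146)))*(-114) + 2238928) = 1/((142*(81/73))*(-114) + 2238928) = 1/((11502/73)*(-114) + 2238928) = 1/(-1311228/73 + 2238928) = 1/(162130516/73) = 73/162130516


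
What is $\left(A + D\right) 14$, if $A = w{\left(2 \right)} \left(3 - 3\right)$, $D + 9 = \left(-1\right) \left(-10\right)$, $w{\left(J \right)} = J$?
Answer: $14$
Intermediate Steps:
$D = 1$ ($D = -9 - -10 = -9 + 10 = 1$)
$A = 0$ ($A = 2 \left(3 - 3\right) = 2 \cdot 0 = 0$)
$\left(A + D\right) 14 = \left(0 + 1\right) 14 = 1 \cdot 14 = 14$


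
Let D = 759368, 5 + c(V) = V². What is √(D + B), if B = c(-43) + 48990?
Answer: √810202 ≈ 900.11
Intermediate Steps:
c(V) = -5 + V²
B = 50834 (B = (-5 + (-43)²) + 48990 = (-5 + 1849) + 48990 = 1844 + 48990 = 50834)
√(D + B) = √(759368 + 50834) = √810202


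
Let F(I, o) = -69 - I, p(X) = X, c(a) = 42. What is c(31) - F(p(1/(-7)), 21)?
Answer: 776/7 ≈ 110.86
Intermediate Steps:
c(31) - F(p(1/(-7)), 21) = 42 - (-69 - 1/(-7)) = 42 - (-69 - 1*(-⅐)) = 42 - (-69 + ⅐) = 42 - 1*(-482/7) = 42 + 482/7 = 776/7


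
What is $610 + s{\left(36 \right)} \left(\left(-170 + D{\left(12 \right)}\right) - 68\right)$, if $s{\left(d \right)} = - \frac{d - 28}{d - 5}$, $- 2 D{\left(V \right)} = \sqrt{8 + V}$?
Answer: $\frac{20814}{31} + \frac{8 \sqrt{5}}{31} \approx 672.0$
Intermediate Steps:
$D{\left(V \right)} = - \frac{\sqrt{8 + V}}{2}$
$s{\left(d \right)} = - \frac{-28 + d}{-5 + d}$
$610 + s{\left(36 \right)} \left(\left(-170 + D{\left(12 \right)}\right) - 68\right) = 610 + \frac{28 - 36}{-5 + 36} \left(\left(-170 - \frac{\sqrt{8 + 12}}{2}\right) - 68\right) = 610 + \frac{28 - 36}{31} \left(\left(-170 - \frac{\sqrt{20}}{2}\right) - 68\right) = 610 + \frac{1}{31} \left(-8\right) \left(\left(-170 - \frac{2 \sqrt{5}}{2}\right) - 68\right) = 610 - \frac{8 \left(\left(-170 - \sqrt{5}\right) - 68\right)}{31} = 610 - \frac{8 \left(-238 - \sqrt{5}\right)}{31} = 610 + \left(\frac{1904}{31} + \frac{8 \sqrt{5}}{31}\right) = \frac{20814}{31} + \frac{8 \sqrt{5}}{31}$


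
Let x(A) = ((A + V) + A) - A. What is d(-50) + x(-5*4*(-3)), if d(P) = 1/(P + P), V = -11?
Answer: 4899/100 ≈ 48.990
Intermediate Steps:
d(P) = 1/(2*P)
x(A) = -11 + A (x(A) = ((A - 11) + A) - A = ((-11 + A) + A) - A = (-11 + 2*A) - A = -11 + A)
d(-50) + x(-5*4*(-3)) = (½)/(-50) + (-11 - 5*4*(-3)) = (½)*(-1/50) + (-11 - 20*(-3)) = -1/100 + (-11 + 60) = -1/100 + 49 = 4899/100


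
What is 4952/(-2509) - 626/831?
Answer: -5685746/2084979 ≈ -2.7270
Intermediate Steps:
4952/(-2509) - 626/831 = 4952*(-1/2509) - 626*1/831 = -4952/2509 - 626/831 = -5685746/2084979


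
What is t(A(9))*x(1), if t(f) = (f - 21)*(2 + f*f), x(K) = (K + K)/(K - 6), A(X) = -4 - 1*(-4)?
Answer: 84/5 ≈ 16.800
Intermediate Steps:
A(X) = 0 (A(X) = -4 + 4 = 0)
x(K) = 2*K/(-6 + K) (x(K) = (2*K)/(-6 + K) = 2*K/(-6 + K))
t(f) = (-21 + f)*(2 + f²)
t(A(9))*x(1) = (-42 + 0³ - 21*0² + 2*0)*(2*1/(-6 + 1)) = (-42 + 0 - 21*0 + 0)*(2*1/(-5)) = (-42 + 0 + 0 + 0)*(2*1*(-⅕)) = -42*(-⅖) = 84/5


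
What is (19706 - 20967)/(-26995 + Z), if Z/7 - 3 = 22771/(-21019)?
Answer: 26504959/567125903 ≈ 0.046736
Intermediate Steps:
Z = 282002/21019 (Z = 21 + 7*(22771/(-21019)) = 21 + 7*(22771*(-1/21019)) = 21 + 7*(-22771/21019) = 21 - 159397/21019 = 282002/21019 ≈ 13.417)
(19706 - 20967)/(-26995 + Z) = (19706 - 20967)/(-26995 + 282002/21019) = -1261/(-567125903/21019) = -1261*(-21019/567125903) = 26504959/567125903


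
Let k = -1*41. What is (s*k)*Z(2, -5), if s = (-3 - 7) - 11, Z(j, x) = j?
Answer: 1722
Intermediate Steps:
k = -41
s = -21 (s = -10 - 11 = -21)
(s*k)*Z(2, -5) = -21*(-41)*2 = 861*2 = 1722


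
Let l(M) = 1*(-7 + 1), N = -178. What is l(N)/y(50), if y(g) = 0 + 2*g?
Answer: -3/50 ≈ -0.060000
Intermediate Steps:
l(M) = -6 (l(M) = 1*(-6) = -6)
y(g) = 2*g
l(N)/y(50) = -6/(2*50) = -6/100 = -6*1/100 = -3/50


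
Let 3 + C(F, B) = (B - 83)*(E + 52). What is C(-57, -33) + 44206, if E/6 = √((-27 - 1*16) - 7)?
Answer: 38171 - 3480*I*√2 ≈ 38171.0 - 4921.5*I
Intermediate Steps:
E = 30*I*√2 (E = 6*√((-27 - 1*16) - 7) = 6*√((-27 - 16) - 7) = 6*√(-43 - 7) = 6*√(-50) = 6*(5*I*√2) = 30*I*√2 ≈ 42.426*I)
C(F, B) = -3 + (-83 + B)*(52 + 30*I*√2) (C(F, B) = -3 + (B - 83)*(30*I*√2 + 52) = -3 + (-83 + B)*(52 + 30*I*√2))
C(-57, -33) + 44206 = (-4319 + 52*(-33) - 2490*I*√2 + 30*I*(-33)*√2) + 44206 = (-4319 - 1716 - 2490*I*√2 - 990*I*√2) + 44206 = (-6035 - 3480*I*√2) + 44206 = 38171 - 3480*I*√2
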